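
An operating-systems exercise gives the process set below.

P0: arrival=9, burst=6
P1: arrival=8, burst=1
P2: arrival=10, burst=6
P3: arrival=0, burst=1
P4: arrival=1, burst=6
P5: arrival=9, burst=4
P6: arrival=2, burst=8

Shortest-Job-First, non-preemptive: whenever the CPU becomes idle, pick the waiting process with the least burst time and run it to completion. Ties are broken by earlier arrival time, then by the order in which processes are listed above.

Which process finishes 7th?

Gantt: | P3 0-1 | P4 1-7 | P6 7-15 | P1 15-16 | P5 16-20 | P0 20-26 | P2 26-32 |
Completion: P0=26  P1=16  P2=32  P3=1  P4=7  P5=20  P6=15
Finish order: P3 → P4 → P6 → P1 → P5 → P0 → P2

P2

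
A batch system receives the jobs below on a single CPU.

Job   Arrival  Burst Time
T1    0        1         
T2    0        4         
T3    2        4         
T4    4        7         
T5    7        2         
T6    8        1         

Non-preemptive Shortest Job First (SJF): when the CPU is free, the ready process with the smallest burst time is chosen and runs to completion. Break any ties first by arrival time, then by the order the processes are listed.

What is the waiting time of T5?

Timeline: | T1 0-1 | T2 1-5 | T3 5-9 | T6 9-10 | T5 10-12 | T4 12-19 |
Completion: T1=1  T2=5  T3=9  T4=19  T5=12  T6=10
Turnaround (C−A): T1=1  T2=5  T3=7  T4=15  T5=5  T6=2
Waiting(T5) = turnaround − burst = 5 − 2 = 3

3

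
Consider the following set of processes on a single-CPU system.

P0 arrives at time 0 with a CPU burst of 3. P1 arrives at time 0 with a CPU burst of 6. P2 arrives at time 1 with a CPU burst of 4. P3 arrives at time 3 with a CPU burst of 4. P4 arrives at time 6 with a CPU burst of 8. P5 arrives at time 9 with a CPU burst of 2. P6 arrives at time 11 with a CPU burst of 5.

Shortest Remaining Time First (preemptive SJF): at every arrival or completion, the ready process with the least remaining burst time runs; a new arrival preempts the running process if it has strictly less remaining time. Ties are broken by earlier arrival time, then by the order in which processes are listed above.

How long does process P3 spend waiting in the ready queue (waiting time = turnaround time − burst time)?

Gantt: | P0 0-3 | P2 3-7 | P3 7-11 | P5 11-13 | P6 13-18 | P1 18-24 | P4 24-32 |
Completion: P0=3  P1=24  P2=7  P3=11  P4=32  P5=13  P6=18
Turnaround (C−A): P0=3  P1=24  P2=6  P3=8  P4=26  P5=4  P6=7
Waiting(P3) = turnaround − burst = 8 − 4 = 4

4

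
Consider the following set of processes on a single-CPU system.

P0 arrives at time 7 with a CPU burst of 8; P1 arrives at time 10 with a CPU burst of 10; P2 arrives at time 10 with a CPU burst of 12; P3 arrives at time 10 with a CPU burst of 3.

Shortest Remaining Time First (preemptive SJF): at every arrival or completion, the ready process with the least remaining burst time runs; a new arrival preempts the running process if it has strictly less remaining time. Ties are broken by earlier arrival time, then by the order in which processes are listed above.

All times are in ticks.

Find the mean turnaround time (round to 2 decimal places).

Schedule: | idle 0-7 | P0 7-10 | P3 10-13 | P0 13-18 | P1 18-28 | P2 28-40 |
Completion: P0=18  P1=28  P2=40  P3=13
Turnaround (C−A): P0=11  P1=18  P2=30  P3=3
Turnaround times: P0=11, P1=18, P2=30, P3=3
Average turnaround = (11+18+30+3) / 4 = 62/4 = 15.50

15.50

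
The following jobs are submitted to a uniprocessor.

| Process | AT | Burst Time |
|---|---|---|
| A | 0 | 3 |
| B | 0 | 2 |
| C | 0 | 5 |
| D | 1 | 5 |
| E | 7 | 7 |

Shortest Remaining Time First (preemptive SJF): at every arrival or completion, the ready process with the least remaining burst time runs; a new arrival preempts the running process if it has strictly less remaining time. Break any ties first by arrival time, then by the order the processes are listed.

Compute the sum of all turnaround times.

Timeline: | B 0-2 | A 2-5 | C 5-10 | D 10-15 | E 15-22 |
Completion: A=5  B=2  C=10  D=15  E=22
Turnaround (C−A): A=5  B=2  C=10  D=14  E=15
Turnaround = completion − arrival: A=5, B=2, C=10, D=14, E=15
Total turnaround = 5 + 2 + 10 + 14 + 15 = 46

46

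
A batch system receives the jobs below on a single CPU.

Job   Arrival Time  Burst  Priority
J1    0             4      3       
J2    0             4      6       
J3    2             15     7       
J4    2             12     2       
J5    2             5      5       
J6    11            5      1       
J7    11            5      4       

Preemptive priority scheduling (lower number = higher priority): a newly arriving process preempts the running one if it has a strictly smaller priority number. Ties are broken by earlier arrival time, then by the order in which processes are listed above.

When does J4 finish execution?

19

Schedule: | J1 0-2 | J4 2-11 | J6 11-16 | J4 16-19 | J1 19-21 | J7 21-26 | J5 26-31 | J2 31-35 | J3 35-50 |
Completion: J1=21  J2=35  J3=50  J4=19  J5=31  J6=16  J7=26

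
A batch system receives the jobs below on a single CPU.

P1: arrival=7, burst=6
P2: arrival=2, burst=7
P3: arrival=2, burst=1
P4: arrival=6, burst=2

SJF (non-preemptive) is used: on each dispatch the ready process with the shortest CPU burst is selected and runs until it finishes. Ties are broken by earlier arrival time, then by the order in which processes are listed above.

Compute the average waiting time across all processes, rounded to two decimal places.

2.50

Gantt: | idle 0-2 | P3 2-3 | P2 3-10 | P4 10-12 | P1 12-18 |
Completion: P1=18  P2=10  P3=3  P4=12
Waiting times: P1=5, P2=1, P3=0, P4=4
Average waiting = (5+1+0+4) / 4 = 10/4 = 2.50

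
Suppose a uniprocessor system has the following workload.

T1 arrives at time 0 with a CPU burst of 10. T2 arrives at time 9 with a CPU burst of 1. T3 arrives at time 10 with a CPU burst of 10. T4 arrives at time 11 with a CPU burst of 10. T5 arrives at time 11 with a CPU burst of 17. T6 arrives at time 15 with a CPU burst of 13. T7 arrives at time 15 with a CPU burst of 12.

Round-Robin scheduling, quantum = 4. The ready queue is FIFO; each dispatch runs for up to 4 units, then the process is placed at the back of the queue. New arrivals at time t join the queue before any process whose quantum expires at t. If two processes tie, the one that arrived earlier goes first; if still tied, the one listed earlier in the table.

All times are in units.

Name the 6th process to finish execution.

T6

Timeline: | T1 0-10 | T2 10-11 | T3 11-15 | T4 15-19 | T5 19-23 | T6 23-27 | T7 27-31 | T3 31-35 | T4 35-39 | T5 39-43 | T6 43-47 | T7 47-51 | T3 51-53 | T4 53-55 | T5 55-59 | T6 59-63 | T7 63-67 | T5 67-71 | T6 71-72 | T5 72-73 |
Completion: T1=10  T2=11  T3=53  T4=55  T5=73  T6=72  T7=67
Turnaround (C−A): T1=10  T2=2  T3=43  T4=44  T5=62  T6=57  T7=52
Finish order: T1 → T2 → T3 → T4 → T7 → T6 → T5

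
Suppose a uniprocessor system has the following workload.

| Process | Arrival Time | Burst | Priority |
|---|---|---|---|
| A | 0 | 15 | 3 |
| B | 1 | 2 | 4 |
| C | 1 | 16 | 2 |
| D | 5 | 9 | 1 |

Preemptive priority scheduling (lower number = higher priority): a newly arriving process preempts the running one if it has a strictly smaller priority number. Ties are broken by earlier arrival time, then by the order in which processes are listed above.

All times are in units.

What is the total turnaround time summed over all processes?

115

Timeline: | A 0-1 | C 1-5 | D 5-14 | C 14-26 | A 26-40 | B 40-42 |
Completion: A=40  B=42  C=26  D=14
Turnaround (C−A): A=40  B=41  C=25  D=9
Turnaround = completion − arrival: A=40, B=41, C=25, D=9
Total turnaround = 40 + 41 + 25 + 9 = 115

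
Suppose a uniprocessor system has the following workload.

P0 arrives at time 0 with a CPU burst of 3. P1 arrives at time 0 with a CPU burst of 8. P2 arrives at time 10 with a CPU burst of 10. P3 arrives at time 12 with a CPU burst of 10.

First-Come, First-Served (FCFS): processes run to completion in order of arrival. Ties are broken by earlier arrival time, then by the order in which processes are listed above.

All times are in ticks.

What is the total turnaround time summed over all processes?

Gantt: | P0 0-3 | P1 3-11 | P2 11-21 | P3 21-31 |
Completion: P0=3  P1=11  P2=21  P3=31
Turnaround = completion − arrival: P0=3, P1=11, P2=11, P3=19
Total turnaround = 3 + 11 + 11 + 19 = 44

44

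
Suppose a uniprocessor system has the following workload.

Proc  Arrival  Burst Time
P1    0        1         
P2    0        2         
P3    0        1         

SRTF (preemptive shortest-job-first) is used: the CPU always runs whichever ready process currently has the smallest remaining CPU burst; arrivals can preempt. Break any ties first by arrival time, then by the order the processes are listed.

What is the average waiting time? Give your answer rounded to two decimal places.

1.00

Timeline: | P1 0-1 | P3 1-2 | P2 2-4 |
Completion: P1=1  P2=4  P3=2
Turnaround (C−A): P1=1  P2=4  P3=2
Waiting times: P1=0, P2=2, P3=1
Average waiting = (0+2+1) / 3 = 3/3 = 1.00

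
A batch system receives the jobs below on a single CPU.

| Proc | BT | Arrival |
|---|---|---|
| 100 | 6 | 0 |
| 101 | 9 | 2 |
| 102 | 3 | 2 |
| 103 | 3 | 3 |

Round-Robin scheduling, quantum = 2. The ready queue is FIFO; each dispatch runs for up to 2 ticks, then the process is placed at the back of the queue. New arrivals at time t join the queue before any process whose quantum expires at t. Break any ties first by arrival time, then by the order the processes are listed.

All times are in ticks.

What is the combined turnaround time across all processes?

Gantt: | 100 0-2 | 101 2-4 | 102 4-6 | 100 6-8 | 103 8-10 | 101 10-12 | 102 12-13 | 100 13-15 | 103 15-16 | 101 16-21 |
Completion: 100=15  101=21  102=13  103=16
Turnaround = completion − arrival: 100=15, 101=19, 102=11, 103=13
Total turnaround = 15 + 19 + 11 + 13 = 58

58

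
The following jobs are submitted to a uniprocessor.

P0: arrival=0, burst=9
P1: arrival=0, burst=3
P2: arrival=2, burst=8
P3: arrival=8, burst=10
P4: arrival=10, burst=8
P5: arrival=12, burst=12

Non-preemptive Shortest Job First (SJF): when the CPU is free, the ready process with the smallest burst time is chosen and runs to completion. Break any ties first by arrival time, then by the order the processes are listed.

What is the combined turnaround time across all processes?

Timeline: | P1 0-3 | P2 3-11 | P4 11-19 | P0 19-28 | P3 28-38 | P5 38-50 |
Completion: P0=28  P1=3  P2=11  P3=38  P4=19  P5=50
Turnaround = completion − arrival: P0=28, P1=3, P2=9, P3=30, P4=9, P5=38
Total turnaround = 28 + 3 + 9 + 30 + 9 + 38 = 117

117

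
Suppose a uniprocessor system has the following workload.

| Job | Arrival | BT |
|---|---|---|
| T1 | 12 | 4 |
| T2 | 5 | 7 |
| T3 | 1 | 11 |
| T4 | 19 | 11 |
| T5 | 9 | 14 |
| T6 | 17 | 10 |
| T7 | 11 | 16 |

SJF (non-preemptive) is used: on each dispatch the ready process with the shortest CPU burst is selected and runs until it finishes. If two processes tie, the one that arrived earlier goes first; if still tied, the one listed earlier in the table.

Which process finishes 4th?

T6

Gantt: | idle 0-1 | T3 1-12 | T1 12-16 | T2 16-23 | T6 23-33 | T4 33-44 | T5 44-58 | T7 58-74 |
Completion: T1=16  T2=23  T3=12  T4=44  T5=58  T6=33  T7=74
Turnaround (C−A): T1=4  T2=18  T3=11  T4=25  T5=49  T6=16  T7=63
Finish order: T3 → T1 → T2 → T6 → T4 → T5 → T7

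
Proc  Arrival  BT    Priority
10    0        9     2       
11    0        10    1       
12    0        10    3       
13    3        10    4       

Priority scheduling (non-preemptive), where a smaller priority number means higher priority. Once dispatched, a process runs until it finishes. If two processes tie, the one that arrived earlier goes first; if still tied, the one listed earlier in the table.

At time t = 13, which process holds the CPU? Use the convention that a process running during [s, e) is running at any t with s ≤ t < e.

Timeline: | 11 0-10 | 10 10-19 | 12 19-29 | 13 29-39 |
Completion: 10=19  11=10  12=29  13=39
Turnaround (C−A): 10=19  11=10  12=29  13=36

10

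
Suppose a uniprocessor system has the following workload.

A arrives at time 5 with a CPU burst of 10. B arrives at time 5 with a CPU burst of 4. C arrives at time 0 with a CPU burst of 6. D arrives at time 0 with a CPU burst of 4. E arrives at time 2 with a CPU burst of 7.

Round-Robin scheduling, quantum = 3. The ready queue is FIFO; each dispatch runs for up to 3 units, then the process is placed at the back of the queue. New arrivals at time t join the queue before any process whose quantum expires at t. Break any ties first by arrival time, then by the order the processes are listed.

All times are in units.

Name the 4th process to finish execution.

Gantt: | C 0-3 | D 3-6 | E 6-9 | C 9-12 | A 12-15 | B 15-18 | D 18-19 | E 19-22 | A 22-25 | B 25-26 | E 26-27 | A 27-31 |
Completion: A=31  B=26  C=12  D=19  E=27
Turnaround (C−A): A=26  B=21  C=12  D=19  E=25
Finish order: C → D → B → E → A

E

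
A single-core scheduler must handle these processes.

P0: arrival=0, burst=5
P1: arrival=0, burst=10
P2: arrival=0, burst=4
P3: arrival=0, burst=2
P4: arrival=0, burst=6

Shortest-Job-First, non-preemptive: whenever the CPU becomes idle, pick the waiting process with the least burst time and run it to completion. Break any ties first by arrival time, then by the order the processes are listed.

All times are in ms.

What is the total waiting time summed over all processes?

36

Schedule: | P3 0-2 | P2 2-6 | P0 6-11 | P4 11-17 | P1 17-27 |
Completion: P0=11  P1=27  P2=6  P3=2  P4=17
Turnaround (C−A): P0=11  P1=27  P2=6  P3=2  P4=17
Waiting = turnaround − burst: P0=6, P1=17, P2=2, P3=0, P4=11
Total waiting = 6 + 17 + 2 + 0 + 11 = 36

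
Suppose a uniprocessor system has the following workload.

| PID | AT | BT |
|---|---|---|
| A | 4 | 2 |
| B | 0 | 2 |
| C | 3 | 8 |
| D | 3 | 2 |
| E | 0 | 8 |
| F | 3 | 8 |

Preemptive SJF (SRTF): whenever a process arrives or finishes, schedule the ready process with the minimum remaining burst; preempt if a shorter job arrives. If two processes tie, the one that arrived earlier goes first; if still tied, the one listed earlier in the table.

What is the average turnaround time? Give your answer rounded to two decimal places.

Gantt: | B 0-2 | E 2-3 | D 3-5 | A 5-7 | E 7-14 | C 14-22 | F 22-30 |
Completion: A=7  B=2  C=22  D=5  E=14  F=30
Turnaround (C−A): A=3  B=2  C=19  D=2  E=14  F=27
Turnaround times: A=3, B=2, C=19, D=2, E=14, F=27
Average turnaround = (3+2+19+2+14+27) / 6 = 67/6 = 11.17

11.17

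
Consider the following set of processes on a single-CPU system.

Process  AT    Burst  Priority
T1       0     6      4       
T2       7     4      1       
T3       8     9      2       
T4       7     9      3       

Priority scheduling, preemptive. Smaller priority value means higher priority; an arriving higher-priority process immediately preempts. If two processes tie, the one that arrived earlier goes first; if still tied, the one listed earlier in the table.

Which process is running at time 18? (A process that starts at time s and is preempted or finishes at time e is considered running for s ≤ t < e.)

T3

Timeline: | T1 0-6 | idle 6-7 | T2 7-11 | T3 11-20 | T4 20-29 |
Completion: T1=6  T2=11  T3=20  T4=29
Turnaround (C−A): T1=6  T2=4  T3=12  T4=22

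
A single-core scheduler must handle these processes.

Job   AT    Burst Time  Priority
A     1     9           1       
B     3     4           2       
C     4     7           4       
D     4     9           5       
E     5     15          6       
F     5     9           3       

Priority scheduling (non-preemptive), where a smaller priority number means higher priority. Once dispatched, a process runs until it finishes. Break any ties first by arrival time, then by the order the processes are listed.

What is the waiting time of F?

Timeline: | idle 0-1 | A 1-10 | B 10-14 | F 14-23 | C 23-30 | D 30-39 | E 39-54 |
Completion: A=10  B=14  C=30  D=39  E=54  F=23
Turnaround (C−A): A=9  B=11  C=26  D=35  E=49  F=18
Waiting(F) = turnaround − burst = 18 − 9 = 9

9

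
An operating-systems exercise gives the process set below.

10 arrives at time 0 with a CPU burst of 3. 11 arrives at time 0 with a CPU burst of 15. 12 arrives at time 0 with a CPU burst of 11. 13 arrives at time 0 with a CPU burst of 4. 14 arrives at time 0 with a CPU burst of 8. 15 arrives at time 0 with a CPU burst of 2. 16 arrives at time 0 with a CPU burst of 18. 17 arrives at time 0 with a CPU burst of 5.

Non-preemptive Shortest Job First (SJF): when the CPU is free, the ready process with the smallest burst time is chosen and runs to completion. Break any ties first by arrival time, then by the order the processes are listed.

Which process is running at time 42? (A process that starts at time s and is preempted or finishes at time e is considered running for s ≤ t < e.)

Gantt: | 15 0-2 | 10 2-5 | 13 5-9 | 17 9-14 | 14 14-22 | 12 22-33 | 11 33-48 | 16 48-66 |
Completion: 10=5  11=48  12=33  13=9  14=22  15=2  16=66  17=14

11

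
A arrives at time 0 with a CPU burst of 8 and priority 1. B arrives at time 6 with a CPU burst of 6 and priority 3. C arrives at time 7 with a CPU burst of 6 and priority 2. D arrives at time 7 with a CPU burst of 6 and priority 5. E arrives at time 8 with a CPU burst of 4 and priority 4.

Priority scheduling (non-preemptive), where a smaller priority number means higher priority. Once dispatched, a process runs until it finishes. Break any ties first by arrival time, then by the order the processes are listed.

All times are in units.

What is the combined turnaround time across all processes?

Schedule: | A 0-8 | C 8-14 | B 14-20 | E 20-24 | D 24-30 |
Completion: A=8  B=20  C=14  D=30  E=24
Turnaround (C−A): A=8  B=14  C=7  D=23  E=16
Turnaround = completion − arrival: A=8, B=14, C=7, D=23, E=16
Total turnaround = 8 + 14 + 7 + 23 + 16 = 68

68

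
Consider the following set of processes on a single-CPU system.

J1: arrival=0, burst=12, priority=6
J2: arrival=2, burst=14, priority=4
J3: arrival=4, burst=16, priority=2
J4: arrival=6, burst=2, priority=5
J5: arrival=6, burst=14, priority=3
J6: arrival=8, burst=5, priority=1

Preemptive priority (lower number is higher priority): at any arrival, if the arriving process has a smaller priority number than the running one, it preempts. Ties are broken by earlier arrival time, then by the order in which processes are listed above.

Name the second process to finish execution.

Schedule: | J1 0-2 | J2 2-4 | J3 4-8 | J6 8-13 | J3 13-25 | J5 25-39 | J2 39-51 | J4 51-53 | J1 53-63 |
Completion: J1=63  J2=51  J3=25  J4=53  J5=39  J6=13
Finish order: J6 → J3 → J5 → J2 → J4 → J1

J3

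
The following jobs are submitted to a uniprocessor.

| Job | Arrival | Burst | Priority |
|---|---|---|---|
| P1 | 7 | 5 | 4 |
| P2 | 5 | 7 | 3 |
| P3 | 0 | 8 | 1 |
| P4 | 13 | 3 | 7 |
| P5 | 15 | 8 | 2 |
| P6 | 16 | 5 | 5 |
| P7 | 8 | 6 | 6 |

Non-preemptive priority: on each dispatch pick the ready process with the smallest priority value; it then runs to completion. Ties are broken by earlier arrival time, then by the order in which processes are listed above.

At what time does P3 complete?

8

Timeline: | P3 0-8 | P2 8-15 | P5 15-23 | P1 23-28 | P6 28-33 | P7 33-39 | P4 39-42 |
Completion: P1=28  P2=15  P3=8  P4=42  P5=23  P6=33  P7=39
Turnaround (C−A): P1=21  P2=10  P3=8  P4=29  P5=8  P6=17  P7=31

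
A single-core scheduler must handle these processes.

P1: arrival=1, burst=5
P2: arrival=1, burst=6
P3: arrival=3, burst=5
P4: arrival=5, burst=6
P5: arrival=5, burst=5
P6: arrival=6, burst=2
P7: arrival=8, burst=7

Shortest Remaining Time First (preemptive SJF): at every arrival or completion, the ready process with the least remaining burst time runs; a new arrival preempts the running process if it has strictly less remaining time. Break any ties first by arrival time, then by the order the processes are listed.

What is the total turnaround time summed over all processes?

107

Timeline: | idle 0-1 | P1 1-6 | P6 6-8 | P3 8-13 | P5 13-18 | P2 18-24 | P4 24-30 | P7 30-37 |
Completion: P1=6  P2=24  P3=13  P4=30  P5=18  P6=8  P7=37
Turnaround = completion − arrival: P1=5, P2=23, P3=10, P4=25, P5=13, P6=2, P7=29
Total turnaround = 5 + 23 + 10 + 25 + 13 + 2 + 29 = 107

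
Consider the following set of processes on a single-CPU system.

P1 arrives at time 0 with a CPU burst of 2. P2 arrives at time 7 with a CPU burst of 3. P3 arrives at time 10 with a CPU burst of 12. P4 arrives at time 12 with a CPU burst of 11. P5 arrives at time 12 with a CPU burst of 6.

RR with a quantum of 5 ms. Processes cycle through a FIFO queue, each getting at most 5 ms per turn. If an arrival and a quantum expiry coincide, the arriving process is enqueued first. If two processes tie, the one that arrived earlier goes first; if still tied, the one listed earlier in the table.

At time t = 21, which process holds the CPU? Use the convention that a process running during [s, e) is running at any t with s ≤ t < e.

Timeline: | P1 0-2 | idle 2-7 | P2 7-10 | P3 10-15 | P4 15-20 | P5 20-25 | P3 25-30 | P4 30-35 | P5 35-36 | P3 36-38 | P4 38-39 |
Completion: P1=2  P2=10  P3=38  P4=39  P5=36

P5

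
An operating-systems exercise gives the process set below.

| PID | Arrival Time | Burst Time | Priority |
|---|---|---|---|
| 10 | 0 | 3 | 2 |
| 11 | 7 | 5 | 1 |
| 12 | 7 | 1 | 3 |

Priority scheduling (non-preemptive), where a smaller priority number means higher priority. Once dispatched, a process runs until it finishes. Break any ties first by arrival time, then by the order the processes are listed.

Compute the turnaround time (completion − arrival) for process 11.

Gantt: | 10 0-3 | idle 3-7 | 11 7-12 | 12 12-13 |
Completion: 10=3  11=12  12=13
Turnaround (C−A): 10=3  11=5  12=6
Turnaround(11) = completion − arrival = 12 − 7 = 5

5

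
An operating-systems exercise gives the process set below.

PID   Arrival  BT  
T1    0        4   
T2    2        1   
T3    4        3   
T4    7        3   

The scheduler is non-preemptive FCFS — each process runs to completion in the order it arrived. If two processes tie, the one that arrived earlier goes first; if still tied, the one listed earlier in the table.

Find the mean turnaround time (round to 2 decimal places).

Gantt: | T1 0-4 | T2 4-5 | T3 5-8 | T4 8-11 |
Completion: T1=4  T2=5  T3=8  T4=11
Turnaround (C−A): T1=4  T2=3  T3=4  T4=4
Turnaround times: T1=4, T2=3, T3=4, T4=4
Average turnaround = (4+3+4+4) / 4 = 15/4 = 3.75

3.75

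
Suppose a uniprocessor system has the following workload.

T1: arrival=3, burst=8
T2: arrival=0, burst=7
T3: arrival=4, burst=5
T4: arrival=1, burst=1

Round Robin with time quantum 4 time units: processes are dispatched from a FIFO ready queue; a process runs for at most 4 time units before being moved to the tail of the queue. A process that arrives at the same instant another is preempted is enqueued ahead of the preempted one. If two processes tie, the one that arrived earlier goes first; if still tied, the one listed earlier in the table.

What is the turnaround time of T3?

17

Timeline: | T2 0-4 | T4 4-5 | T1 5-9 | T3 9-13 | T2 13-16 | T1 16-20 | T3 20-21 |
Completion: T1=20  T2=16  T3=21  T4=5
Turnaround (C−A): T1=17  T2=16  T3=17  T4=4
Turnaround(T3) = completion − arrival = 21 − 4 = 17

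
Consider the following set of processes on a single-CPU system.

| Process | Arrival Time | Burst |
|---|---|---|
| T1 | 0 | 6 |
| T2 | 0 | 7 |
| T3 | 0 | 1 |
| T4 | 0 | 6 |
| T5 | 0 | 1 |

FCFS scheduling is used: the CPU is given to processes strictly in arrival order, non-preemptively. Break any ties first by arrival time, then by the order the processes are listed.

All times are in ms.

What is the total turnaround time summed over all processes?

Gantt: | T1 0-6 | T2 6-13 | T3 13-14 | T4 14-20 | T5 20-21 |
Completion: T1=6  T2=13  T3=14  T4=20  T5=21
Turnaround (C−A): T1=6  T2=13  T3=14  T4=20  T5=21
Turnaround = completion − arrival: T1=6, T2=13, T3=14, T4=20, T5=21
Total turnaround = 6 + 13 + 14 + 20 + 21 = 74

74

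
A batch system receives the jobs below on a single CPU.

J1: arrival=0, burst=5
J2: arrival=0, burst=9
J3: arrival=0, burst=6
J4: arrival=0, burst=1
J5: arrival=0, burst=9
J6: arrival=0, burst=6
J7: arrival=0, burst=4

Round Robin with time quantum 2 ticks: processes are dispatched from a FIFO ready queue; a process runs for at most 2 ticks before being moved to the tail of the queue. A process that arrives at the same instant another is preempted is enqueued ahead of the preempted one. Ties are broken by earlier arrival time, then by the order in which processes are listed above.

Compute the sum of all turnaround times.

Schedule: | J1 0-2 | J2 2-4 | J3 4-6 | J4 6-7 | J5 7-9 | J6 9-11 | J7 11-13 | J1 13-15 | J2 15-17 | J3 17-19 | J5 19-21 | J6 21-23 | J7 23-25 | J1 25-26 | J2 26-28 | J3 28-30 | J5 30-32 | J6 32-34 | J2 34-36 | J5 36-38 | J2 38-39 | J5 39-40 |
Completion: J1=26  J2=39  J3=30  J4=7  J5=40  J6=34  J7=25
Turnaround (C−A): J1=26  J2=39  J3=30  J4=7  J5=40  J6=34  J7=25
Turnaround = completion − arrival: J1=26, J2=39, J3=30, J4=7, J5=40, J6=34, J7=25
Total turnaround = 26 + 39 + 30 + 7 + 40 + 34 + 25 = 201

201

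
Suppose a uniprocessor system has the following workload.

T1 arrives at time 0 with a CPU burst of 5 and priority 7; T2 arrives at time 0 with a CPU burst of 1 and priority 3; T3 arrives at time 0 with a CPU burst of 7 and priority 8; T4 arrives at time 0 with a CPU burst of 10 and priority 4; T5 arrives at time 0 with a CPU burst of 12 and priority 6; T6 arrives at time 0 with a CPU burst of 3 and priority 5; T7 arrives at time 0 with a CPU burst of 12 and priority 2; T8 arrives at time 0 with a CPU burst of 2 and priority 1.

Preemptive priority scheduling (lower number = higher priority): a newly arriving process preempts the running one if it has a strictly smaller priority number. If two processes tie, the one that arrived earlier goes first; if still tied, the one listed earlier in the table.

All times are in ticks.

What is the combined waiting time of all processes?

169

Timeline: | T8 0-2 | T7 2-14 | T2 14-15 | T4 15-25 | T6 25-28 | T5 28-40 | T1 40-45 | T3 45-52 |
Completion: T1=45  T2=15  T3=52  T4=25  T5=40  T6=28  T7=14  T8=2
Turnaround (C−A): T1=45  T2=15  T3=52  T4=25  T5=40  T6=28  T7=14  T8=2
Waiting = turnaround − burst: T1=40, T2=14, T3=45, T4=15, T5=28, T6=25, T7=2, T8=0
Total waiting = 40 + 14 + 45 + 15 + 28 + 25 + 2 + 0 = 169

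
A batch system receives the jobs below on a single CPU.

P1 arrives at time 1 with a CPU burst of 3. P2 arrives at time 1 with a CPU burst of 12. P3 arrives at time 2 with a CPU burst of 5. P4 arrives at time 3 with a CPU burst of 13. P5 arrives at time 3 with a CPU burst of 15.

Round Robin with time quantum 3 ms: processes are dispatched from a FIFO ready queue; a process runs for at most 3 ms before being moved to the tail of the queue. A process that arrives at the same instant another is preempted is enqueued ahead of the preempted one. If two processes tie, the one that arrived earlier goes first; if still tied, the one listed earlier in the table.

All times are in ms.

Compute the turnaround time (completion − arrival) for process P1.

Timeline: | idle 0-1 | P1 1-4 | P2 4-7 | P3 7-10 | P4 10-13 | P5 13-16 | P2 16-19 | P3 19-21 | P4 21-24 | P5 24-27 | P2 27-30 | P4 30-33 | P5 33-36 | P2 36-39 | P4 39-42 | P5 42-45 | P4 45-46 | P5 46-49 |
Completion: P1=4  P2=39  P3=21  P4=46  P5=49
Turnaround(P1) = completion − arrival = 4 − 1 = 3

3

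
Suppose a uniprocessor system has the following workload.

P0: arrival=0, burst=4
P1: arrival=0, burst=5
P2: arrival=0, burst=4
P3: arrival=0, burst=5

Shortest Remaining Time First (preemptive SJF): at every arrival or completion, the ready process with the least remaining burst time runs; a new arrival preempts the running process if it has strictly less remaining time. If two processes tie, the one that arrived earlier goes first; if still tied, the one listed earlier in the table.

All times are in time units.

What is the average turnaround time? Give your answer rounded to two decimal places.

10.75

Gantt: | P0 0-4 | P2 4-8 | P1 8-13 | P3 13-18 |
Completion: P0=4  P1=13  P2=8  P3=18
Turnaround (C−A): P0=4  P1=13  P2=8  P3=18
Turnaround times: P0=4, P1=13, P2=8, P3=18
Average turnaround = (4+13+8+18) / 4 = 43/4 = 10.75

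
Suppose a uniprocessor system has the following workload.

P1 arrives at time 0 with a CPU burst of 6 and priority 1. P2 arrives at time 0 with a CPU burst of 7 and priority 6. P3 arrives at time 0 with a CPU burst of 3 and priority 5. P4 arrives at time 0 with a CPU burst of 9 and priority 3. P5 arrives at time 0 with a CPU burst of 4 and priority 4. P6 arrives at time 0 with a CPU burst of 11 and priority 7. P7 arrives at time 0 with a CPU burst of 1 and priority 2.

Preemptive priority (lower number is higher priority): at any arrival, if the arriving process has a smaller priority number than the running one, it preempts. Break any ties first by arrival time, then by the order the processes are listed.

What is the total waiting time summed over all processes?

Schedule: | P1 0-6 | P7 6-7 | P4 7-16 | P5 16-20 | P3 20-23 | P2 23-30 | P6 30-41 |
Completion: P1=6  P2=30  P3=23  P4=16  P5=20  P6=41  P7=7
Turnaround (C−A): P1=6  P2=30  P3=23  P4=16  P5=20  P6=41  P7=7
Waiting = turnaround − burst: P1=0, P2=23, P3=20, P4=7, P5=16, P6=30, P7=6
Total waiting = 0 + 23 + 20 + 7 + 16 + 30 + 6 = 102

102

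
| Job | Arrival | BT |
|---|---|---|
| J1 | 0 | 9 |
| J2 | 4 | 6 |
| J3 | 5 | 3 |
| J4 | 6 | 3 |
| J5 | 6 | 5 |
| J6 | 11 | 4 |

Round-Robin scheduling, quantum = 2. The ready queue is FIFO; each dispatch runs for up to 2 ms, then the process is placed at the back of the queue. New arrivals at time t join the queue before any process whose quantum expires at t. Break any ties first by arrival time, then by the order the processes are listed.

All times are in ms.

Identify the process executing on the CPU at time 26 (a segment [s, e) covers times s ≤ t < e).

Schedule: | J1 0-4 | J2 4-6 | J1 6-8 | J3 8-10 | J4 10-12 | J5 12-14 | J2 14-16 | J1 16-18 | J3 18-19 | J6 19-21 | J4 21-22 | J5 22-24 | J2 24-26 | J1 26-27 | J6 27-29 | J5 29-30 |
Completion: J1=27  J2=26  J3=19  J4=22  J5=30  J6=29
Turnaround (C−A): J1=27  J2=22  J3=14  J4=16  J5=24  J6=18

J1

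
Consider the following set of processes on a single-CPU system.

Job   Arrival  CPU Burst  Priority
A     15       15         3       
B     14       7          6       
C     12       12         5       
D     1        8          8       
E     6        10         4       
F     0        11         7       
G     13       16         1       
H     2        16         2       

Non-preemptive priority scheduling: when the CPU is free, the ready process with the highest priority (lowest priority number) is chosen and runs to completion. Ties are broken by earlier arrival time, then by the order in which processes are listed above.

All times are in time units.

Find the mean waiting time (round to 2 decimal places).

38.88

Timeline: | F 0-11 | H 11-27 | G 27-43 | A 43-58 | E 58-68 | C 68-80 | B 80-87 | D 87-95 |
Completion: A=58  B=87  C=80  D=95  E=68  F=11  G=43  H=27
Turnaround (C−A): A=43  B=73  C=68  D=94  E=62  F=11  G=30  H=25
Waiting times: A=28, B=66, C=56, D=86, E=52, F=0, G=14, H=9
Average waiting = (28+66+56+86+52+0+14+9) / 8 = 311/8 = 38.88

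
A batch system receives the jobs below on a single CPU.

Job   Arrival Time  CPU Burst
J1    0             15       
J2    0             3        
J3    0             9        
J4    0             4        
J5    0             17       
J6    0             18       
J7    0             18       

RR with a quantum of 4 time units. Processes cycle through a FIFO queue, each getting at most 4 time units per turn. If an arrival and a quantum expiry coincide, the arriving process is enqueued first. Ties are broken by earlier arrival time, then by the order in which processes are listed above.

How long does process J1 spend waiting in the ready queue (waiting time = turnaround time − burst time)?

Gantt: | J1 0-4 | J2 4-7 | J3 7-11 | J4 11-15 | J5 15-19 | J6 19-23 | J7 23-27 | J1 27-31 | J3 31-35 | J5 35-39 | J6 39-43 | J7 43-47 | J1 47-51 | J3 51-52 | J5 52-56 | J6 56-60 | J7 60-64 | J1 64-67 | J5 67-71 | J6 71-75 | J7 75-79 | J5 79-80 | J6 80-82 | J7 82-84 |
Completion: J1=67  J2=7  J3=52  J4=15  J5=80  J6=82  J7=84
Turnaround (C−A): J1=67  J2=7  J3=52  J4=15  J5=80  J6=82  J7=84
Waiting(J1) = turnaround − burst = 67 − 15 = 52

52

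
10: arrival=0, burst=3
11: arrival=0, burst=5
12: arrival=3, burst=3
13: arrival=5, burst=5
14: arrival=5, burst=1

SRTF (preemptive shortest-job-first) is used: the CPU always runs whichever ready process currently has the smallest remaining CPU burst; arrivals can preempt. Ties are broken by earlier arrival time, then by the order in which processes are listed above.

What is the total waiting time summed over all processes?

15

Timeline: | 10 0-3 | 12 3-6 | 14 6-7 | 11 7-12 | 13 12-17 |
Completion: 10=3  11=12  12=6  13=17  14=7
Turnaround (C−A): 10=3  11=12  12=3  13=12  14=2
Waiting = turnaround − burst: 10=0, 11=7, 12=0, 13=7, 14=1
Total waiting = 0 + 7 + 0 + 7 + 1 = 15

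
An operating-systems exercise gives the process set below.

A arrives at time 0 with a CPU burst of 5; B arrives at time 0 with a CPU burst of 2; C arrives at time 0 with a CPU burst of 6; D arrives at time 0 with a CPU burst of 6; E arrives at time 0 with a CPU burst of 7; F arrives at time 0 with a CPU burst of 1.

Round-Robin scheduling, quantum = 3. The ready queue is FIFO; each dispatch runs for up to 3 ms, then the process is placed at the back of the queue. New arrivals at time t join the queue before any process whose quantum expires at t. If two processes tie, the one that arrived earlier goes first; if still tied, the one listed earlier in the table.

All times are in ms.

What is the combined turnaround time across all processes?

Timeline: | A 0-3 | B 3-5 | C 5-8 | D 8-11 | E 11-14 | F 14-15 | A 15-17 | C 17-20 | D 20-23 | E 23-27 |
Completion: A=17  B=5  C=20  D=23  E=27  F=15
Turnaround (C−A): A=17  B=5  C=20  D=23  E=27  F=15
Turnaround = completion − arrival: A=17, B=5, C=20, D=23, E=27, F=15
Total turnaround = 17 + 5 + 20 + 23 + 27 + 15 = 107

107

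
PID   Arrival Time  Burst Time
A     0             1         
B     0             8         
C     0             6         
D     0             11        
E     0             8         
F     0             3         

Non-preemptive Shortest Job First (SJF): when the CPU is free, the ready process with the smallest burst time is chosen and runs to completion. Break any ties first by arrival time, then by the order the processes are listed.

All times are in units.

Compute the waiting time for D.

26

Gantt: | A 0-1 | F 1-4 | C 4-10 | B 10-18 | E 18-26 | D 26-37 |
Completion: A=1  B=18  C=10  D=37  E=26  F=4
Turnaround (C−A): A=1  B=18  C=10  D=37  E=26  F=4
Waiting(D) = turnaround − burst = 37 − 11 = 26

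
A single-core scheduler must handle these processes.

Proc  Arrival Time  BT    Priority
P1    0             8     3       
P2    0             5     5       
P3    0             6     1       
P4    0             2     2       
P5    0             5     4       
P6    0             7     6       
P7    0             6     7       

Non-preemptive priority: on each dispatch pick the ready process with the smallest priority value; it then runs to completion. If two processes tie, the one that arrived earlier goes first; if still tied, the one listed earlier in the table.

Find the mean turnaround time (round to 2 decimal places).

Timeline: | P3 0-6 | P4 6-8 | P1 8-16 | P5 16-21 | P2 21-26 | P6 26-33 | P7 33-39 |
Completion: P1=16  P2=26  P3=6  P4=8  P5=21  P6=33  P7=39
Turnaround times: P1=16, P2=26, P3=6, P4=8, P5=21, P6=33, P7=39
Average turnaround = (16+26+6+8+21+33+39) / 7 = 149/7 = 21.29

21.29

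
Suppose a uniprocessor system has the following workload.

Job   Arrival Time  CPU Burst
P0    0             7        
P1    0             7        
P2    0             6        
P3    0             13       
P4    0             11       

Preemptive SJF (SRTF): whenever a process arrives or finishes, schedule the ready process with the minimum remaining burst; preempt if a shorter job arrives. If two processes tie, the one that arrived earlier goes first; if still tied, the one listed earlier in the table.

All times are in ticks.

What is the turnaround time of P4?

31

Schedule: | P2 0-6 | P0 6-13 | P1 13-20 | P4 20-31 | P3 31-44 |
Completion: P0=13  P1=20  P2=6  P3=44  P4=31
Turnaround (C−A): P0=13  P1=20  P2=6  P3=44  P4=31
Turnaround(P4) = completion − arrival = 31 − 0 = 31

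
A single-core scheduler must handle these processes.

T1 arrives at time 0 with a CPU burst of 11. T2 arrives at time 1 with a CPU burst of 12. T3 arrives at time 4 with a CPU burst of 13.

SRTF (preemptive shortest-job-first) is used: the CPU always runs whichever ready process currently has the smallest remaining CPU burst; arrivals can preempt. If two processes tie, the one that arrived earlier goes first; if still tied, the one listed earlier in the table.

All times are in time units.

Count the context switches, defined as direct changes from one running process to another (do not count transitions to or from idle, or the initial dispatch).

2

Timeline: | T1 0-11 | T2 11-23 | T3 23-36 |
Completion: T1=11  T2=23  T3=36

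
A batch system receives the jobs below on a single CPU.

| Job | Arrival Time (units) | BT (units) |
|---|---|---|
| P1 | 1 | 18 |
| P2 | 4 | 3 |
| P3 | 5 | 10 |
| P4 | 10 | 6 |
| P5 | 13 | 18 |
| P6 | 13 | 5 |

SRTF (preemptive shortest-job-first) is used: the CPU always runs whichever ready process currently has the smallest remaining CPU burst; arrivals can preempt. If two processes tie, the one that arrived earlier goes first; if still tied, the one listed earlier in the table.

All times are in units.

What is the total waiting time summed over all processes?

70

Timeline: | idle 0-1 | P1 1-4 | P2 4-7 | P3 7-10 | P4 10-16 | P6 16-21 | P3 21-28 | P1 28-43 | P5 43-61 |
Completion: P1=43  P2=7  P3=28  P4=16  P5=61  P6=21
Turnaround (C−A): P1=42  P2=3  P3=23  P4=6  P5=48  P6=8
Waiting = turnaround − burst: P1=24, P2=0, P3=13, P4=0, P5=30, P6=3
Total waiting = 24 + 0 + 13 + 0 + 30 + 3 = 70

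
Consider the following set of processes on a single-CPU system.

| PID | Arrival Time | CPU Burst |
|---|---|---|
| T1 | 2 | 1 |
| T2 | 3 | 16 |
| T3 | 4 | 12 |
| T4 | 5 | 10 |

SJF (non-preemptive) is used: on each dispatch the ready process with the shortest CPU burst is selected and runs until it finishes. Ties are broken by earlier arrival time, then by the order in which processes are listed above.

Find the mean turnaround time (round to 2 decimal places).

19.50

Schedule: | idle 0-2 | T1 2-3 | T2 3-19 | T4 19-29 | T3 29-41 |
Completion: T1=3  T2=19  T3=41  T4=29
Turnaround times: T1=1, T2=16, T3=37, T4=24
Average turnaround = (1+16+37+24) / 4 = 78/4 = 19.50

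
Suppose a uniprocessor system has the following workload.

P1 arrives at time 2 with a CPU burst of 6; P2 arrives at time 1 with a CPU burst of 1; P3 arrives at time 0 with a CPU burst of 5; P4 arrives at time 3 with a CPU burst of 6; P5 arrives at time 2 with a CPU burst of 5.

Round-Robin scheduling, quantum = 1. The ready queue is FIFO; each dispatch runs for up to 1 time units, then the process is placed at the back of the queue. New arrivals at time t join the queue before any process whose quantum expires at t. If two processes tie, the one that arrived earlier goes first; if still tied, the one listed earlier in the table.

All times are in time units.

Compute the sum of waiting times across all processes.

Timeline: | P3 0-1 | P2 1-2 | P3 2-3 | P1 3-4 | P5 4-5 | P4 5-6 | P3 6-7 | P1 7-8 | P5 8-9 | P4 9-10 | P3 10-11 | P1 11-12 | P5 12-13 | P4 13-14 | P3 14-15 | P1 15-16 | P5 16-17 | P4 17-18 | P1 18-19 | P5 19-20 | P4 20-21 | P1 21-22 | P4 22-23 |
Completion: P1=22  P2=2  P3=15  P4=23  P5=20
Waiting = turnaround − burst: P1=14, P2=0, P3=10, P4=14, P5=13
Total waiting = 14 + 0 + 10 + 14 + 13 = 51

51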